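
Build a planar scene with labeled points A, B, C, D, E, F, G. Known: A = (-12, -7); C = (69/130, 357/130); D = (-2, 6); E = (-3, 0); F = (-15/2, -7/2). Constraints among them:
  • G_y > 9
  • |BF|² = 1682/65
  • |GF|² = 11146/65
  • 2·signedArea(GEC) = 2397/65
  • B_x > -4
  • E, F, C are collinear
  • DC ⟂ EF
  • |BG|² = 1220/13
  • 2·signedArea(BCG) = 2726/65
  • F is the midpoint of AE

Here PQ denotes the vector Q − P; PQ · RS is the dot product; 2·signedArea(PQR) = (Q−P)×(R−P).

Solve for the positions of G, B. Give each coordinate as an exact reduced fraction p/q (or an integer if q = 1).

1. G_x = -589/130  [line -357/130·x + 459/130·y + -1173/26 = 0 ∩ |GF|² = 11146/65]
2. G_y = 1203/130  [line -357/130·x + 459/130·y + -1173/26 = 0 ∩ |GF|² = 11146/65]
   → G = (-589/130, 1203/130)
3. B_x = -453/130  [line -423/65·x + -329/65·y + -1598/65 = 0 ∩ |BF|² = 1682/65]
4. B_y = -49/130  [line -423/65·x + -329/65·y + -1598/65 = 0 ∩ |BF|² = 1682/65]
   → B = (-453/130, -49/130)

B = (-453/130, -49/130)
G = (-589/130, 1203/130)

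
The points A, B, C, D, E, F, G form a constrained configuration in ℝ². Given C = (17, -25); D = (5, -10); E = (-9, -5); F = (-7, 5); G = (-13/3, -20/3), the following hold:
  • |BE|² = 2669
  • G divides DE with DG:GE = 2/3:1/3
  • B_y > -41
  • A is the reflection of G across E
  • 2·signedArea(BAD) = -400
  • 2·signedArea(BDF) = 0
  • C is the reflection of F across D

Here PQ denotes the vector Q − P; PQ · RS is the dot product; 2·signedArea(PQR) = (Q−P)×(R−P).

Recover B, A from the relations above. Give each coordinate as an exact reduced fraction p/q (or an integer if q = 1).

A = (-41/3, -10/3)
B = (29, -40)

1. A_x = -41/3  [A is the reflection of G across E]
2. A_y = -10/3  [A is the reflection of G across E]
   → A = (-41/3, -10/3)
3. B_x = 29  [2·signedArea(BDF) = 0 ∩ 2·signedArea(BAD) = -400]
4. B_y = -40  [2·signedArea(BDF) = 0 ∩ 2·signedArea(BAD) = -400]
   → B = (29, -40)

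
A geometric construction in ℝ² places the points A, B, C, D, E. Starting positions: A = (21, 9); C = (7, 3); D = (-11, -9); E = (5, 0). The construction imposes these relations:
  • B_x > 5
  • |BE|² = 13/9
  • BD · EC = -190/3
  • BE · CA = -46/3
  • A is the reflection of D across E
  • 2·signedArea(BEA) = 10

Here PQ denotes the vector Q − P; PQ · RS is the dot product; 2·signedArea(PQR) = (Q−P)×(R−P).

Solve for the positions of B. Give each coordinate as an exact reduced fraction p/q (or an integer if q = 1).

B = (17/3, 1)

1. B_x = 17/3  [BD · EC = -190/3 ∩ 2·signedArea(BEA) = 10]
2. B_y = 1  [BD · EC = -190/3 ∩ 2·signedArea(BEA) = 10]
   → B = (17/3, 1)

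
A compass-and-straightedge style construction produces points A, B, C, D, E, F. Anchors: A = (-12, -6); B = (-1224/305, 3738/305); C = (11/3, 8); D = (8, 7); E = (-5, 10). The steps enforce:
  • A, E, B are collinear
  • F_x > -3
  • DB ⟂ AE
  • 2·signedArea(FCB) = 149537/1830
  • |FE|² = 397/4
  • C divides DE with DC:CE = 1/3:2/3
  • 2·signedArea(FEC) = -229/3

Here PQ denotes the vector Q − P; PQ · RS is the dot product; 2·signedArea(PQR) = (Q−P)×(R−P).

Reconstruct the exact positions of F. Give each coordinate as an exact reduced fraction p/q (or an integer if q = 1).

F = (-2, 1/2)

1. F_x = -2  [2·signedArea(FCB) = 149537/1830 ∩ 2·signedArea(FEC) = -229/3]
2. F_y = 1/2  [2·signedArea(FCB) = 149537/1830 ∩ 2·signedArea(FEC) = -229/3]
   → F = (-2, 1/2)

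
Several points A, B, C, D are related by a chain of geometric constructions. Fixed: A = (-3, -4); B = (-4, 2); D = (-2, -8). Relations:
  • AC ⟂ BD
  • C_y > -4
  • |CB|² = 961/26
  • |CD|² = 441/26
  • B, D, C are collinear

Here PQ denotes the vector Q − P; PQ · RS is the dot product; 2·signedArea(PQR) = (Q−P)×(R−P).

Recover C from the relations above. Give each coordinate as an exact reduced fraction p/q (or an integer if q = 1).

C = (-73/26, -103/26)

1. C_x = -73/26  [B, D, C are collinear ∩ AC ⟂ BD]
2. C_y = -103/26  [B, D, C are collinear ∩ AC ⟂ BD]
   → C = (-73/26, -103/26)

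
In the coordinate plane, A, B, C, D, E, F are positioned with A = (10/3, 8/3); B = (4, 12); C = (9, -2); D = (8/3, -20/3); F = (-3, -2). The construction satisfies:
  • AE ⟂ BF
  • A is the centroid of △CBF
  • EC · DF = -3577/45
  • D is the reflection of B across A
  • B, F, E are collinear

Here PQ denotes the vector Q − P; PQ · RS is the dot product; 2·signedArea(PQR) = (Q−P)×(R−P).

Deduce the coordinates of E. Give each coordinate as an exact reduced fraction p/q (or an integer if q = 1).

E = (2/15, 64/15)

1. E_x = 2/15  [B, F, E are collinear ∩ AE ⟂ BF]
2. E_y = 64/15  [B, F, E are collinear ∩ AE ⟂ BF]
   → E = (2/15, 64/15)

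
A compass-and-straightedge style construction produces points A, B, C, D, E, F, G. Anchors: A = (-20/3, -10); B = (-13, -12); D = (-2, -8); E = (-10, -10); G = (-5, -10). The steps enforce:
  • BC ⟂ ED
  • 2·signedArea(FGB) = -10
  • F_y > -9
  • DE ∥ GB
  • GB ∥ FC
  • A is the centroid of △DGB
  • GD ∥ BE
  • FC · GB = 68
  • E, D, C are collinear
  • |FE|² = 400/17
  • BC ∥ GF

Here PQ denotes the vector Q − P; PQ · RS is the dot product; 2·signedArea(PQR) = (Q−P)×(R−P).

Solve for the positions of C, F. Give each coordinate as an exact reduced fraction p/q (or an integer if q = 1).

C = (-226/17, -184/17)
F = (-90/17, -150/17)

1. C_x = -226/17  [E, D, C are collinear ∩ BC ⟂ ED]
2. C_y = -184/17  [E, D, C are collinear ∩ BC ⟂ ED]
   → C = (-226/17, -184/17)
3. F_x = -90/17  [GB ∥ FC ∩ BC ∥ GF]
4. F_y = -150/17  [GB ∥ FC ∩ BC ∥ GF]
   → F = (-90/17, -150/17)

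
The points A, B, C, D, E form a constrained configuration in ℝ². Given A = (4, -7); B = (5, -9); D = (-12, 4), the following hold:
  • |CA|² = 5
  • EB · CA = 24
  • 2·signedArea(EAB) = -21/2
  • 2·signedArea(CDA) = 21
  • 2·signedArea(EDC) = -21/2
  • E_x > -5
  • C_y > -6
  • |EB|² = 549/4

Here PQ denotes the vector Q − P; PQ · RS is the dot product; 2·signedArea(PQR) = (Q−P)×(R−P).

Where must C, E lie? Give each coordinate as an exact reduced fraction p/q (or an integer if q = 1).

C = (3, -5)
E = (-4, -3/2)

1. C_x = 3  [line 11·x + 16·y + 47 = 0 ∩ |CA|² = 5]
2. C_y = -5  [line 11·x + 16·y + 47 = 0 ∩ |CA|² = 5]
   → C = (3, -5)
3. E_x = -4  [2·signedArea(EDC) = -21/2 ∩ 2·signedArea(EAB) = -21/2]
4. E_y = -3/2  [2·signedArea(EDC) = -21/2 ∩ 2·signedArea(EAB) = -21/2]
   → E = (-4, -3/2)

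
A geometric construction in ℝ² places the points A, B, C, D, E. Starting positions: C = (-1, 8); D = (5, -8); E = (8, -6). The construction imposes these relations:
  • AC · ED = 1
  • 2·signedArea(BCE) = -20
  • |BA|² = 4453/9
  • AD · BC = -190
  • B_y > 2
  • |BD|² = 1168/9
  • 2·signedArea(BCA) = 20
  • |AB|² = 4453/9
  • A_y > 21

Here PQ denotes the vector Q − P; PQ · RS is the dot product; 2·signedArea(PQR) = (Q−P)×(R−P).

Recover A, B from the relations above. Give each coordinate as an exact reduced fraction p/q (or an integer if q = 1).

1. B_x = 1  [line 14·x + 9·y + -38 = 0 ∩ |BD|² = 1168/9]
2. B_y = 8/3  [line 14·x + 9·y + -38 = 0 ∩ |BD|² = 1168/9]
   → B = (1, 8/3)
3. A_x = -10  [AC · ED = 1 ∩ AD · BC = -190]
4. A_y = 22  [AC · ED = 1 ∩ AD · BC = -190]
   → A = (-10, 22)

A = (-10, 22)
B = (1, 8/3)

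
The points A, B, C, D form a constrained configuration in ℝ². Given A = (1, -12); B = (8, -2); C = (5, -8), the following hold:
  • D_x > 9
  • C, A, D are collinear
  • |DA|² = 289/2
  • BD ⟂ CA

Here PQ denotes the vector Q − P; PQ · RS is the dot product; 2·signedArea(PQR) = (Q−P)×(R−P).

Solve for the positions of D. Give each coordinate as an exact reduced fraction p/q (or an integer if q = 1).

D = (19/2, -7/2)

1. D_x = 19/2  [C, A, D are collinear ∩ BD ⟂ CA]
2. D_y = -7/2  [C, A, D are collinear ∩ BD ⟂ CA]
   → D = (19/2, -7/2)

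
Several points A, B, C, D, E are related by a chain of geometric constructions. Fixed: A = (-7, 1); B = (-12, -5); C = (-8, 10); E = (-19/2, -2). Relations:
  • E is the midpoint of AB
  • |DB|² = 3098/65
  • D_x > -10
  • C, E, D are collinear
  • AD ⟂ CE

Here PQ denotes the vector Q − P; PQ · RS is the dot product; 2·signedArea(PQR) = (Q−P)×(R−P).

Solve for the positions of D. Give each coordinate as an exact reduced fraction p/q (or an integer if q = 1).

D = (-591/65, 82/65)

1. D_x = -591/65  [C, E, D are collinear ∩ AD ⟂ CE]
2. D_y = 82/65  [C, E, D are collinear ∩ AD ⟂ CE]
   → D = (-591/65, 82/65)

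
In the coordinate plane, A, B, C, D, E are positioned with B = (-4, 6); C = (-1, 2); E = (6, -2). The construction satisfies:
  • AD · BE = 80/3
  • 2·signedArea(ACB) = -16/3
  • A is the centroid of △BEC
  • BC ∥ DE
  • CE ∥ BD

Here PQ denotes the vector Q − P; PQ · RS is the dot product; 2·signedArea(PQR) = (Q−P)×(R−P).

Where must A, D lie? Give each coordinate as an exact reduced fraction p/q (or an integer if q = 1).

A = (1/3, 2)
D = (3, 2)

1. A_x = 1/3  [A is the centroid of △BEC]
2. A_y = 2  [A is the centroid of △BEC]
   → A = (1/3, 2)
3. D_x = 3  [BC ∥ DE ∩ CE ∥ BD]
4. D_y = 2  [BC ∥ DE ∩ CE ∥ BD]
   → D = (3, 2)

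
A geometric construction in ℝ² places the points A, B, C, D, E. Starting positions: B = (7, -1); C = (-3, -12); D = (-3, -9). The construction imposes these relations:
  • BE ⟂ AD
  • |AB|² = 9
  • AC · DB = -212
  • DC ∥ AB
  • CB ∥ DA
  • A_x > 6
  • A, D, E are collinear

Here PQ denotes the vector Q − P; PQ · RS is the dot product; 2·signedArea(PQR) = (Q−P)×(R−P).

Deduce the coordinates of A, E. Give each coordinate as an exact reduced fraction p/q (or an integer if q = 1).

A = (7, 2)
E = (1217/221, 79/221)

1. A_x = 7  [DC ∥ AB ∩ CB ∥ DA]
2. A_y = 2  [DC ∥ AB ∩ CB ∥ DA]
   → A = (7, 2)
3. E_x = 1217/221  [A, D, E are collinear ∩ BE ⟂ AD]
4. E_y = 79/221  [A, D, E are collinear ∩ BE ⟂ AD]
   → E = (1217/221, 79/221)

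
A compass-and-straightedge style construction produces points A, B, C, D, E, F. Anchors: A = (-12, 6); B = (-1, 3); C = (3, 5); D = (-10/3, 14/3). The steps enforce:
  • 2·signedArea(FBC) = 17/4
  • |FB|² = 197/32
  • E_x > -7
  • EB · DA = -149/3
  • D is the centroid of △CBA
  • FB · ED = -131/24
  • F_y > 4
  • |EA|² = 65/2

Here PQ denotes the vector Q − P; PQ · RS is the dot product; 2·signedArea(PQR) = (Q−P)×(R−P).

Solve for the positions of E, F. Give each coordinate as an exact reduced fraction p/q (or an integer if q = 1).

1. F_x = 5/8  [line -2·x + 4·y + -73/4 = 0 ∩ |FB|² = 197/32]
2. F_y = 39/8  [line -2·x + 4·y + -73/4 = 0 ∩ |FB|² = 197/32]
   → F = (5/8, 39/8)
3. E_x = -13/2  [EB · DA = -149/3 ∩ FB · ED = -131/24]
4. E_y = 9/2  [EB · DA = -149/3 ∩ FB · ED = -131/24]
   → E = (-13/2, 9/2)

E = (-13/2, 9/2)
F = (5/8, 39/8)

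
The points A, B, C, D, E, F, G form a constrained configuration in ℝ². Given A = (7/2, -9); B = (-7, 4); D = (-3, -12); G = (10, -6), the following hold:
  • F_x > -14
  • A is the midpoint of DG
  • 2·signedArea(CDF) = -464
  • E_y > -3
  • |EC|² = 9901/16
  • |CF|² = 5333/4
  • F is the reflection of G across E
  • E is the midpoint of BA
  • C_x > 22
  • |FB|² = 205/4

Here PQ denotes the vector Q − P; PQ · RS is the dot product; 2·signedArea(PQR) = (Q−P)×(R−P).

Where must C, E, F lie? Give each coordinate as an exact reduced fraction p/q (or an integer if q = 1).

1. E_x = -7/4  [E is the midpoint of BA]
2. E_y = -5/2  [E is the midpoint of BA]
   → E = (-7/4, -5/2)
3. F_x = -27/2  [F is the reflection of G across E]
4. F_y = 1  [F is the reflection of G across E]
   → F = (-27/2, 1)
5. C_x = 23  [line -13·x + -21/2·y + 299 = 0 ∩ |CF|² = 5333/4]
6. C_y = 0  [line -13·x + -21/2·y + 299 = 0 ∩ |CF|² = 5333/4]
   → C = (23, 0)

C = (23, 0)
E = (-7/4, -5/2)
F = (-27/2, 1)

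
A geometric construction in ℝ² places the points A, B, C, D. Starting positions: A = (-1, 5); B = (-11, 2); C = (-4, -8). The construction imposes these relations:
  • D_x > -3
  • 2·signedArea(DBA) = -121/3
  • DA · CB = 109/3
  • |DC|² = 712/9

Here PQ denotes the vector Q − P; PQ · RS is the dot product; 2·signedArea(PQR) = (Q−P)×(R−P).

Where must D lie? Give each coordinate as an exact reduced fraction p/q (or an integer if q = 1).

1. D_x = -2  [DA · CB = 109/3 ∩ 2·signedArea(DBA) = -121/3]
2. D_y = 2/3  [DA · CB = 109/3 ∩ 2·signedArea(DBA) = -121/3]
   → D = (-2, 2/3)

D = (-2, 2/3)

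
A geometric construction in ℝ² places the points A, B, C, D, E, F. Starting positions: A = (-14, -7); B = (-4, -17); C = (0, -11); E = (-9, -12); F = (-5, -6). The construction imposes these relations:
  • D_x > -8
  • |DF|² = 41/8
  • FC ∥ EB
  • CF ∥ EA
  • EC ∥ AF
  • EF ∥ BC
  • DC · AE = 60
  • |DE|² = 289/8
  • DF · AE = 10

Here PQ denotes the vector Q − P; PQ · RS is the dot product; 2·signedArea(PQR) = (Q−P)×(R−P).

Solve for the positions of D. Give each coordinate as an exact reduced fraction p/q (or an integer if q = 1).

D = (-29/4, -25/4)

1. D_x = -29/4  [line -5·x + 5·y + -5 = 0 ∩ |DE|² = 289/8]
2. D_y = -25/4  [line -5·x + 5·y + -5 = 0 ∩ |DE|² = 289/8]
   → D = (-29/4, -25/4)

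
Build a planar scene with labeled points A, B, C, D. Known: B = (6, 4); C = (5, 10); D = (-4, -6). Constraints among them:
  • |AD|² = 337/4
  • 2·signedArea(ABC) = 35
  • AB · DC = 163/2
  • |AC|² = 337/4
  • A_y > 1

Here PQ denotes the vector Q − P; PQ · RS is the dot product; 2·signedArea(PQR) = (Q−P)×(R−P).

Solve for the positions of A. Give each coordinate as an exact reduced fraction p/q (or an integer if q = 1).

1. A_x = 1/2  [AB · DC = 163/2 ∩ 2·signedArea(ABC) = 35]
2. A_y = 2  [AB · DC = 163/2 ∩ 2·signedArea(ABC) = 35]
   → A = (1/2, 2)

A = (1/2, 2)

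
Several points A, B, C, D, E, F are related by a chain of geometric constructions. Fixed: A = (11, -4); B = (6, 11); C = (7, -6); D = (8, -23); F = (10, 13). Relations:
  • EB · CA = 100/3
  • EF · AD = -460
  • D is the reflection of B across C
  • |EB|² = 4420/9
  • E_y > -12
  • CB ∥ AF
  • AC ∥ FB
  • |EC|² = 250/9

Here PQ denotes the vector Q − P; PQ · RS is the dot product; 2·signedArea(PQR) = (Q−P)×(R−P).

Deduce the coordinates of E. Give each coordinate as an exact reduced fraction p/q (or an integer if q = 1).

E = (26/3, -11)

1. E_x = 26/3  [EB · CA = 100/3 ∩ EF · AD = -460]
2. E_y = -11  [EB · CA = 100/3 ∩ EF · AD = -460]
   → E = (26/3, -11)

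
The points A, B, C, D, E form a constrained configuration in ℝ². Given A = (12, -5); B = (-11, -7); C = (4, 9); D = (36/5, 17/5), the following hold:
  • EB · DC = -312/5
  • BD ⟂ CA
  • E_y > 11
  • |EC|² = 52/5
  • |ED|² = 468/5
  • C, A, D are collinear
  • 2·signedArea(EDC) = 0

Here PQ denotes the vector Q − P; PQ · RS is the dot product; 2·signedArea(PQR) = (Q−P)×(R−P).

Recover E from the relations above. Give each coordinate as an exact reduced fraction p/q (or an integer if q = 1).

1. E_x = 12/5  [2·signedArea(EDC) = 0 ∩ EB · DC = -312/5]
2. E_y = 59/5  [2·signedArea(EDC) = 0 ∩ EB · DC = -312/5]
   → E = (12/5, 59/5)

E = (12/5, 59/5)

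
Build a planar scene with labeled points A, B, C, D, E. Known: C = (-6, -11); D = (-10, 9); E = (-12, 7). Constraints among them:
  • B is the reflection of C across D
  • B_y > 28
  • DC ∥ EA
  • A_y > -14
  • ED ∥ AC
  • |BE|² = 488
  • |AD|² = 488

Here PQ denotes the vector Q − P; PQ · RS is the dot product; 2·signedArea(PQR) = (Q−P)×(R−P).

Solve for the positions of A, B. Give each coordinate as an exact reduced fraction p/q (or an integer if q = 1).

A = (-8, -13)
B = (-14, 29)

1. A_x = -8  [ED ∥ AC ∩ DC ∥ EA]
2. A_y = -13  [ED ∥ AC ∩ DC ∥ EA]
   → A = (-8, -13)
3. B_x = -14  [B is the reflection of C across D]
4. B_y = 29  [B is the reflection of C across D]
   → B = (-14, 29)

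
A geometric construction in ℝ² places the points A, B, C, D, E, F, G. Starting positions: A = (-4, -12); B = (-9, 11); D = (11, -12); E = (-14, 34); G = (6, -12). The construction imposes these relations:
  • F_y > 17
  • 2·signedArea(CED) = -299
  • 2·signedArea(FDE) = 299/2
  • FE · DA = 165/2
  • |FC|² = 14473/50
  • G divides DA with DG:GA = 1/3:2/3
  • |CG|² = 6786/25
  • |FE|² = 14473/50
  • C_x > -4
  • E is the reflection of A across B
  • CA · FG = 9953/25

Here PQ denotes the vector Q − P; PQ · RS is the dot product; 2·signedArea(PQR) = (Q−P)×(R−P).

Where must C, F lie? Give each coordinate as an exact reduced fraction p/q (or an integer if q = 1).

1. F_x = -17/2  [2·signedArea(FDE) = 299/2 ∩ FE · DA = 165/2]
2. F_y = 179/10  [2·signedArea(FDE) = 299/2 ∩ FE · DA = 165/2]
   → F = (-17/2, 179/10)
3. C_x = -3  [CA · FG = 9953/25 ∩ 2·signedArea(CED) = -299]
4. C_y = 9/5  [CA · FG = 9953/25 ∩ 2·signedArea(CED) = -299]
   → C = (-3, 9/5)

C = (-3, 9/5)
F = (-17/2, 179/10)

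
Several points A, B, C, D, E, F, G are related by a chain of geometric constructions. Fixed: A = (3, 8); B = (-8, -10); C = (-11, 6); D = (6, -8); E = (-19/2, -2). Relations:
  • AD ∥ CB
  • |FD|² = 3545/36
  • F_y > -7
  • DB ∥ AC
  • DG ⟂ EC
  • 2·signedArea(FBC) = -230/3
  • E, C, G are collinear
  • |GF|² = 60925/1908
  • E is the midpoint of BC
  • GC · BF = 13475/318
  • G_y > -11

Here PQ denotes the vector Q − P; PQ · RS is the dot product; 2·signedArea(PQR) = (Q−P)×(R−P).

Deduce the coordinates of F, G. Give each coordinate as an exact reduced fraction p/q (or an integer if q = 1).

F = (-23/6, -20/3)
G = (-418/53, -562/53)

1. F_x = -23/6  [line -16·x + -3·y + -244/3 = 0 ∩ |FD|² = 3545/36]
2. F_y = -20/3  [line -16·x + -3·y + -244/3 = 0 ∩ |FD|² = 3545/36]
   → F = (-23/6, -20/3)
3. G_x = -418/53  [E, C, G are collinear ∩ DG ⟂ EC]
4. G_y = -562/53  [E, C, G are collinear ∩ DG ⟂ EC]
   → G = (-418/53, -562/53)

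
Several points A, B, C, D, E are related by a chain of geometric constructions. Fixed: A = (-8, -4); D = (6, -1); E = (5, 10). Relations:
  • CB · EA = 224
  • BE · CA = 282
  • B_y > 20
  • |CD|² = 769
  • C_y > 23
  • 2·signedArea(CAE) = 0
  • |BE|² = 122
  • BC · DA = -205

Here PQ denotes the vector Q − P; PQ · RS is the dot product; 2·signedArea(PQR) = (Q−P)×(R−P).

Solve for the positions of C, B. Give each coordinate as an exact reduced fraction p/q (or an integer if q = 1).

1. C_x = 18  [line -14·x + 13·y + -60 = 0 ∩ |CD|² = 769]
2. C_y = 24  [line -14·x + 13·y + -60 = 0 ∩ |CD|² = 769]
   → C = (18, 24)
3. B_x = 4  [BC · DA = -205 ∩ CB · EA = 224]
4. B_y = 21  [BC · DA = -205 ∩ CB · EA = 224]
   → B = (4, 21)

B = (4, 21)
C = (18, 24)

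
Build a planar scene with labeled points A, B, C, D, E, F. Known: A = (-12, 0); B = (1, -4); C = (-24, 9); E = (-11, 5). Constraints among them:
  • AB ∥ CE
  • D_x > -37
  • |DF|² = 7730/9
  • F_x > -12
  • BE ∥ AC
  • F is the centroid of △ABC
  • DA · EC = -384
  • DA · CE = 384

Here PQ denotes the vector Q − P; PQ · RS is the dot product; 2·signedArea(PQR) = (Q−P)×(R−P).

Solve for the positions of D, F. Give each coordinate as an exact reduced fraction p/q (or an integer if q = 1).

D = (-36, 18)
F = (-35/3, 5/3)

1. F_x = -35/3  [F is the centroid of △ABC]
2. F_y = 5/3  [F is the centroid of △ABC]
   → F = (-35/3, 5/3)
3. D_x = -36  [line -13·x + 4·y + -540 = 0 ∩ |DF|² = 7730/9]
4. D_y = 18  [line -13·x + 4·y + -540 = 0 ∩ |DF|² = 7730/9]
   → D = (-36, 18)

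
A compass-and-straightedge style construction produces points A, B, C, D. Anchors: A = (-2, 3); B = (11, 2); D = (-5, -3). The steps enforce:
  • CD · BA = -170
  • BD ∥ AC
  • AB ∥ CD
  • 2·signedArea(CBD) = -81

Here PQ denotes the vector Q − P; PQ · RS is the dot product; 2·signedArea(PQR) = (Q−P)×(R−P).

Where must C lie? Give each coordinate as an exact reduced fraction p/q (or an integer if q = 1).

1. C_x = -18  [AB ∥ CD ∩ BD ∥ AC]
2. C_y = -2  [AB ∥ CD ∩ BD ∥ AC]
   → C = (-18, -2)

C = (-18, -2)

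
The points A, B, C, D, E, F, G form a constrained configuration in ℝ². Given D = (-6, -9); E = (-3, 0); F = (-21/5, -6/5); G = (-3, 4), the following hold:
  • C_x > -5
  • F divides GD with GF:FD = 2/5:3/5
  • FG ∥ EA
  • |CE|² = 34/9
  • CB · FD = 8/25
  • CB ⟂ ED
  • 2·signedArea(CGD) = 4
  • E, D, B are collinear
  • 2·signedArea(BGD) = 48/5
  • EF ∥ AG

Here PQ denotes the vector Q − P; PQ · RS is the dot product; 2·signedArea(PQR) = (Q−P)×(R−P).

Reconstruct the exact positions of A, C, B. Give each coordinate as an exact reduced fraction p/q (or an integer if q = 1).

1. A_x = -9/5  [EF ∥ AG ∩ FG ∥ EA]
2. A_y = 26/5  [EF ∥ AG ∩ FG ∥ EA]
   → A = (-9/5, 26/5)
3. B_x = -18/5  [E, D, B are collinear ∩ 2·signedArea(BGD) = 48/5]
4. B_y = -9/5  [E, D, B are collinear ∩ 2·signedArea(BGD) = 48/5]
   → B = (-18/5, -9/5)
5. C_x = -4  [CB · FD = 8/25 ∩ CB ⟂ ED]
6. C_y = -5/3  [CB · FD = 8/25 ∩ CB ⟂ ED]
   → C = (-4, -5/3)

A = (-9/5, 26/5)
B = (-18/5, -9/5)
C = (-4, -5/3)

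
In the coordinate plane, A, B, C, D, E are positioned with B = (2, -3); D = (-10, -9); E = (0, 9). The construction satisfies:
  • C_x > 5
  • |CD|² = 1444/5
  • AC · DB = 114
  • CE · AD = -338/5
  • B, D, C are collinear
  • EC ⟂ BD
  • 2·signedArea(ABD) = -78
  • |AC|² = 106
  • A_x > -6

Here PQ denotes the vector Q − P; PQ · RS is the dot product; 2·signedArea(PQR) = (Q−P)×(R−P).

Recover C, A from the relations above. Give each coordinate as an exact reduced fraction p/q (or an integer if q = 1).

A = (-5, 0)
C = (26/5, -7/5)

1. C_x = 26/5  [B, D, C are collinear ∩ EC ⟂ BD]
2. C_y = -7/5  [B, D, C are collinear ∩ EC ⟂ BD]
   → C = (26/5, -7/5)
3. A_x = -5  [2·signedArea(ABD) = -78 ∩ AC · DB = 114]
4. A_y = 0  [2·signedArea(ABD) = -78 ∩ AC · DB = 114]
   → A = (-5, 0)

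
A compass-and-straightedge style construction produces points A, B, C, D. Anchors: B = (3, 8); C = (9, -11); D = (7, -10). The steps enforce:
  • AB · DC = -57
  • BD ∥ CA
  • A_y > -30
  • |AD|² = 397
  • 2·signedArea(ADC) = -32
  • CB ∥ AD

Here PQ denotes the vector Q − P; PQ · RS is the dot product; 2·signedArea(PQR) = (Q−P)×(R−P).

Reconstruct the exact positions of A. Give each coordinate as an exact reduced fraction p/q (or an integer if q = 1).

1. A_x = 13  [CB ∥ AD ∩ BD ∥ CA]
2. A_y = -29  [CB ∥ AD ∩ BD ∥ CA]
   → A = (13, -29)

A = (13, -29)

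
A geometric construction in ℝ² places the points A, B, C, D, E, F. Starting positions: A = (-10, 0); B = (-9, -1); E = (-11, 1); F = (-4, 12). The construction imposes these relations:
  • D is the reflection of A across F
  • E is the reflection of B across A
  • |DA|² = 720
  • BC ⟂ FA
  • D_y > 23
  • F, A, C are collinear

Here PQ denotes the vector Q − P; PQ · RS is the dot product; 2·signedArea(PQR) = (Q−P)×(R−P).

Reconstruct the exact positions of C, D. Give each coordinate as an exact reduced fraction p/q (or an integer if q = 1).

1. C_x = -51/5  [F, A, C are collinear ∩ BC ⟂ FA]
2. C_y = -2/5  [F, A, C are collinear ∩ BC ⟂ FA]
   → C = (-51/5, -2/5)
3. D_x = 2  [D is the reflection of A across F]
4. D_y = 24  [D is the reflection of A across F]
   → D = (2, 24)

C = (-51/5, -2/5)
D = (2, 24)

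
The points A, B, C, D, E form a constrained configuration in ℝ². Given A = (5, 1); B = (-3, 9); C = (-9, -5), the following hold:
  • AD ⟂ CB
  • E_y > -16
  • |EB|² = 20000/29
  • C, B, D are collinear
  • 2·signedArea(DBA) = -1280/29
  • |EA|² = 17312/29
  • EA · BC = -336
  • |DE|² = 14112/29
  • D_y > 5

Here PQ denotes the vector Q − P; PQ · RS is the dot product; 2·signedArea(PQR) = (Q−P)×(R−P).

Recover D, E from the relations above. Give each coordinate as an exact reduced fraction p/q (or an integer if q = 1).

D = (-135/29, 149/29)
E = (-387/29, -439/29)

1. D_x = -135/29  [C, B, D are collinear ∩ AD ⟂ CB]
2. D_y = 149/29  [C, B, D are collinear ∩ AD ⟂ CB]
   → D = (-135/29, 149/29)
3. E_x = -387/29  [line 6·x + 14·y + 292 = 0 ∩ |EB|² = 20000/29]
4. E_y = -439/29  [line 6·x + 14·y + 292 = 0 ∩ |EB|² = 20000/29]
   → E = (-387/29, -439/29)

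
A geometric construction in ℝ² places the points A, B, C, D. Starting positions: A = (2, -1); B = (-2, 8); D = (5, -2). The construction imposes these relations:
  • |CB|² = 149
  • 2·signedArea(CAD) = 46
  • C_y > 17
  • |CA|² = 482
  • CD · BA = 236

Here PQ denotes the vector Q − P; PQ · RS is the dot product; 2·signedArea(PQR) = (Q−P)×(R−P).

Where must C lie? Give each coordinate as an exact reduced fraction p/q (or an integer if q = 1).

1. C_x = -9  [CD · BA = 236 ∩ 2·signedArea(CAD) = 46]
2. C_y = 18  [CD · BA = 236 ∩ 2·signedArea(CAD) = 46]
   → C = (-9, 18)

C = (-9, 18)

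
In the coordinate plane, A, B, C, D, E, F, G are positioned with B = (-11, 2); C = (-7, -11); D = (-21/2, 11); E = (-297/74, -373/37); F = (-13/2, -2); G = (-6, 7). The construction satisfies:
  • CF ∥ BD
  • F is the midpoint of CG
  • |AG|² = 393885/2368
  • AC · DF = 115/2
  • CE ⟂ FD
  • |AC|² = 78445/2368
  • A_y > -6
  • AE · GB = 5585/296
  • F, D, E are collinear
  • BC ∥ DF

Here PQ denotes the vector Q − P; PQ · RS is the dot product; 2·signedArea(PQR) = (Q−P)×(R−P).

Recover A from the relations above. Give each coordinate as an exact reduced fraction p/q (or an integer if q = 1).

1. A_x = -1335/296  [AC · DF = 115/2 ∩ AE · GB = 5585/296]
2. A_y = -215/37  [AC · DF = 115/2 ∩ AE · GB = 5585/296]
   → A = (-1335/296, -215/37)

A = (-1335/296, -215/37)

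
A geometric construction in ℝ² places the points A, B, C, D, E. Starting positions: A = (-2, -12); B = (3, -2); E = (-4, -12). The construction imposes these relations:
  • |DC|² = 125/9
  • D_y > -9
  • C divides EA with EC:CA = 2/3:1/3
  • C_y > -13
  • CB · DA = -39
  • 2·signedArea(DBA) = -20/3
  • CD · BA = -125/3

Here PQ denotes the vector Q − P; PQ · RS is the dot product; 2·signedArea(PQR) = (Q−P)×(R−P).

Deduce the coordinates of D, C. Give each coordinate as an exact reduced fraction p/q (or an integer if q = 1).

C = (-8/3, -12)
D = (-1, -26/3)

1. C_x = -8/3  [C divides EA with EC:CA = 2/3:1/3]
2. C_y = -12  [C divides EA with EC:CA = 2/3:1/3]
   → C = (-8/3, -12)
3. D_x = -1  [2·signedArea(DBA) = -20/3 ∩ CD · BA = -125/3]
4. D_y = -26/3  [2·signedArea(DBA) = -20/3 ∩ CD · BA = -125/3]
   → D = (-1, -26/3)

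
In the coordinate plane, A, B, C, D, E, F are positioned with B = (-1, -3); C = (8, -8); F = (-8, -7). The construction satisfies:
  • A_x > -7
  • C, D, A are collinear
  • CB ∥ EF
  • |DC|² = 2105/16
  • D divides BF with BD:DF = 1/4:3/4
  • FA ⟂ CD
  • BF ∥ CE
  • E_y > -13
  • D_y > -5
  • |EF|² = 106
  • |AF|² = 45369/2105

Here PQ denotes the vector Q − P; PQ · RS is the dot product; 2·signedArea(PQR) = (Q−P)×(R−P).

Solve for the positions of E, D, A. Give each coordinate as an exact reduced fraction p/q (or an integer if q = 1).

A = (-13432/2105, -5576/2105)
D = (-11/4, -4)
E = (1, -12)

1. E_x = 1  [CB ∥ EF ∩ BF ∥ CE]
2. E_y = -12  [CB ∥ EF ∩ BF ∥ CE]
   → E = (1, -12)
3. D_x = -11/4  [D divides BF with BD:DF = 1/4:3/4]
4. D_y = -4  [D divides BF with BD:DF = 1/4:3/4]
   → D = (-11/4, -4)
5. A_x = -13432/2105  [C, D, A are collinear ∩ FA ⟂ CD]
6. A_y = -5576/2105  [C, D, A are collinear ∩ FA ⟂ CD]
   → A = (-13432/2105, -5576/2105)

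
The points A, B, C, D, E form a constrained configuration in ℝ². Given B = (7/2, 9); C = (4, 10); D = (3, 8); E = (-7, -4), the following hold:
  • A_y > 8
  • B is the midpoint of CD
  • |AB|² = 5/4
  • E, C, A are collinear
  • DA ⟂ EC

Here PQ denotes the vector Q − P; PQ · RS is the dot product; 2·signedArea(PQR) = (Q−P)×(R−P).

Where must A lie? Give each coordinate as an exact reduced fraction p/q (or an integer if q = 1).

1. A_x = 839/317  [E, C, A are collinear ∩ DA ⟂ EC]
2. A_y = 2624/317  [E, C, A are collinear ∩ DA ⟂ EC]
   → A = (839/317, 2624/317)

A = (839/317, 2624/317)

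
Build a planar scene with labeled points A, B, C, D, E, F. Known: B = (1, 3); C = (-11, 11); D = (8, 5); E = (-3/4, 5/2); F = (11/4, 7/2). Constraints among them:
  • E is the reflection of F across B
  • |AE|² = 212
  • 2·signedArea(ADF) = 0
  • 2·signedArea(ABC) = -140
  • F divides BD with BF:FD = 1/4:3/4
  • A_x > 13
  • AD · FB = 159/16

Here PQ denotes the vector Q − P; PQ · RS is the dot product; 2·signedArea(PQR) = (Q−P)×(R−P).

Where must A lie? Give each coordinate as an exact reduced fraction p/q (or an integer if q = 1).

A = (53/4, 13/2)

1. A_x = 53/4  [2·signedArea(ADF) = 0 ∩ AD · FB = 159/16]
2. A_y = 13/2  [2·signedArea(ADF) = 0 ∩ AD · FB = 159/16]
   → A = (53/4, 13/2)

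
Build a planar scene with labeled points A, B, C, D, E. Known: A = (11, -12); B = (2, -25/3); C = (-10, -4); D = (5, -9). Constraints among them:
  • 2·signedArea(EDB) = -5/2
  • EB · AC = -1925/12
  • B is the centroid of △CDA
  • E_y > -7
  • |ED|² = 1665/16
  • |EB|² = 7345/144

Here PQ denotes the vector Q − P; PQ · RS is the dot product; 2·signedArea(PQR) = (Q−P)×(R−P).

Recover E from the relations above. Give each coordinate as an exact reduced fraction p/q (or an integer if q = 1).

E = (-19/4, -6)

1. E_x = -19/4  [2·signedArea(EDB) = -5/2 ∩ EB · AC = -1925/12]
2. E_y = -6  [2·signedArea(EDB) = -5/2 ∩ EB · AC = -1925/12]
   → E = (-19/4, -6)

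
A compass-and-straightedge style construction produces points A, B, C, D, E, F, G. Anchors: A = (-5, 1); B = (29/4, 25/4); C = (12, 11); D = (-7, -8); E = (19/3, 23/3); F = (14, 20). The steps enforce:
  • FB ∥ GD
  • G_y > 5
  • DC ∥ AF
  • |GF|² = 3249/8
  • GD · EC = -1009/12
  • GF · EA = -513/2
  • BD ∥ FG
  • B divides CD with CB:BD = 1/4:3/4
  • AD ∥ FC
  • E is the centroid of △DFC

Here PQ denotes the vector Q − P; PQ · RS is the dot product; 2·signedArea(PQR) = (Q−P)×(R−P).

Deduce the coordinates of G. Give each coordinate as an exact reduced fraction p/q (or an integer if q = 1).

G = (-1/4, 23/4)

1. G_x = -1/4  [FB ∥ GD ∩ BD ∥ FG]
2. G_y = 23/4  [FB ∥ GD ∩ BD ∥ FG]
   → G = (-1/4, 23/4)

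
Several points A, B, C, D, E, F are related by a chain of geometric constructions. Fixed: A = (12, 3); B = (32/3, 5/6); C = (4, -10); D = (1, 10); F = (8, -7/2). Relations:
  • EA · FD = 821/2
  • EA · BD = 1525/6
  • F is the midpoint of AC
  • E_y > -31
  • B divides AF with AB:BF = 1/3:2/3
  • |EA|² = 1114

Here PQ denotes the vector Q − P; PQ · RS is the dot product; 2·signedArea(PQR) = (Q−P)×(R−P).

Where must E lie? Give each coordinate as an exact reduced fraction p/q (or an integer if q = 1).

1. E_x = 7  [EA · BD = 1525/6 ∩ EA · FD = 821/2]
2. E_y = -30  [EA · BD = 1525/6 ∩ EA · FD = 821/2]
   → E = (7, -30)

E = (7, -30)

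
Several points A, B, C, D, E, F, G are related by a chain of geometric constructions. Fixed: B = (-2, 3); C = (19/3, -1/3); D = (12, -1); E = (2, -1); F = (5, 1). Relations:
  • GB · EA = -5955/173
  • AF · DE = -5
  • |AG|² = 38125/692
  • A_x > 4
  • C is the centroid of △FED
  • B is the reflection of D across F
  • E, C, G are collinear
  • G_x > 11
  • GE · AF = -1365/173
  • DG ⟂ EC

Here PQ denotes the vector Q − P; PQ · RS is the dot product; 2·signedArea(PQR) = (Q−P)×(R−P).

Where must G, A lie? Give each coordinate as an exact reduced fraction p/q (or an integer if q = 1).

A = (9/2, -1)
G = (2036/173, 87/173)

1. G_x = 2036/173  [E, C, G are collinear ∩ DG ⟂ EC]
2. G_y = 87/173  [E, C, G are collinear ∩ DG ⟂ EC]
   → G = (2036/173, 87/173)
3. A_x = 9/2  [AF · DE = -5 ∩ GB · EA = -5955/173]
4. A_y = -1  [AF · DE = -5 ∩ GB · EA = -5955/173]
   → A = (9/2, -1)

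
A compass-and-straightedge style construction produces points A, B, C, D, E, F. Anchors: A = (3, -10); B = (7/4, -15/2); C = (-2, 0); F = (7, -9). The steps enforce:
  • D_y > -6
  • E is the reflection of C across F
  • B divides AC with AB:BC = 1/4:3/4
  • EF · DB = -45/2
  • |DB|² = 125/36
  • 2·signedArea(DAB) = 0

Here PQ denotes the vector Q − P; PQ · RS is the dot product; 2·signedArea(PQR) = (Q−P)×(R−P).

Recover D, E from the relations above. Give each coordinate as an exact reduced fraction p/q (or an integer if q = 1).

D = (11/12, -35/6)
E = (16, -18)

1. D_x = 11/12  [line -5/2·x + -5/4·y + -5 = 0 ∩ |DB|² = 125/36]
2. D_y = -35/6  [line -5/2·x + -5/4·y + -5 = 0 ∩ |DB|² = 125/36]
   → D = (11/12, -35/6)
3. E_x = 16  [E is the reflection of C across F]
4. E_y = -18  [E is the reflection of C across F]
   → E = (16, -18)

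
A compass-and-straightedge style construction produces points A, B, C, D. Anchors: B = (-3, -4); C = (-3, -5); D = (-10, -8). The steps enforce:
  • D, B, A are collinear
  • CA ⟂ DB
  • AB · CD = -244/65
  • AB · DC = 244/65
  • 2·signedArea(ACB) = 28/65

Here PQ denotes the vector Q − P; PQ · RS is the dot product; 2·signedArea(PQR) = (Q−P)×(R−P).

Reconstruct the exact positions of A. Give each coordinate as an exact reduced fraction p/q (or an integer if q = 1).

A = (-223/65, -276/65)

1. A_x = -223/65  [D, B, A are collinear ∩ CA ⟂ DB]
2. A_y = -276/65  [D, B, A are collinear ∩ CA ⟂ DB]
   → A = (-223/65, -276/65)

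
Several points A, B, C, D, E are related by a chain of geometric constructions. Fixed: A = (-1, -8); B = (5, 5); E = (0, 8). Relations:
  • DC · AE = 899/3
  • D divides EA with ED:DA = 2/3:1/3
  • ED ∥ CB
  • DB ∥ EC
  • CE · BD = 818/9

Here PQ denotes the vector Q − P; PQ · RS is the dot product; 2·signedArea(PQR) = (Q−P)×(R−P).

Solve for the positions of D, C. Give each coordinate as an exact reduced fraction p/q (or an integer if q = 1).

1. D_x = -2/3  [D divides EA with ED:DA = 2/3:1/3]
2. D_y = -8/3  [D divides EA with ED:DA = 2/3:1/3]
   → D = (-2/3, -8/3)
3. C_x = 17/3  [ED ∥ CB ∩ DB ∥ EC]
4. C_y = 47/3  [ED ∥ CB ∩ DB ∥ EC]
   → C = (17/3, 47/3)

C = (17/3, 47/3)
D = (-2/3, -8/3)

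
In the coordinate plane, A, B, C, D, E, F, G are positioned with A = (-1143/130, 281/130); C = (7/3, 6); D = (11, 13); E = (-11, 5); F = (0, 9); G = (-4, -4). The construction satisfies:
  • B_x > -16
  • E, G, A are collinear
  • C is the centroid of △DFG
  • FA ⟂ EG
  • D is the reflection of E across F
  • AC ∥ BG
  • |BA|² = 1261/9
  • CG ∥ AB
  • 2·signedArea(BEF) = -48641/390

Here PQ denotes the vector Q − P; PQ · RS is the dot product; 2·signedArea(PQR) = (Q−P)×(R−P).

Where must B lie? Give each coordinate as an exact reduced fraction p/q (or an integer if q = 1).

B = (-5899/390, -1019/130)

1. B_x = -5899/390  [AC ∥ BG ∩ CG ∥ AB]
2. B_y = -1019/130  [AC ∥ BG ∩ CG ∥ AB]
   → B = (-5899/390, -1019/130)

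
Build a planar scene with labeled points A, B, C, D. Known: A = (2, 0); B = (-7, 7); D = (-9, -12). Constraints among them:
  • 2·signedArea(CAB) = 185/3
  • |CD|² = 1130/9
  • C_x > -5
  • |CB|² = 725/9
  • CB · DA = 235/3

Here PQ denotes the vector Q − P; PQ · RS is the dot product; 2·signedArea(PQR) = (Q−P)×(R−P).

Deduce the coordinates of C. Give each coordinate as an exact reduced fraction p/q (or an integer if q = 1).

1. C_x = -14/3  [2·signedArea(CAB) = 185/3 ∩ CB · DA = 235/3]
2. C_y = -5/3  [2·signedArea(CAB) = 185/3 ∩ CB · DA = 235/3]
   → C = (-14/3, -5/3)

C = (-14/3, -5/3)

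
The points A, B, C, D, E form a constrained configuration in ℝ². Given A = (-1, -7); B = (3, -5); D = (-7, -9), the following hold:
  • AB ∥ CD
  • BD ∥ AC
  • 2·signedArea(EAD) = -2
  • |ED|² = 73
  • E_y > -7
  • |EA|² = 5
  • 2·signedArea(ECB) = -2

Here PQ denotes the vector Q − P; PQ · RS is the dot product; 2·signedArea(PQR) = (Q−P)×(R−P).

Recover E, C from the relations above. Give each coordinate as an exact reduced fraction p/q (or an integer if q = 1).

1. E_x = 1  [line 2·x + -6·y + -38 = 0 ∩ |ED|² = 73]
2. E_y = -6  [line 2·x + -6·y + -38 = 0 ∩ |ED|² = 73]
   → E = (1, -6)
3. C_x = -11  [AB ∥ CD ∩ BD ∥ AC]
4. C_y = -11  [AB ∥ CD ∩ BD ∥ AC]
   → C = (-11, -11)

C = (-11, -11)
E = (1, -6)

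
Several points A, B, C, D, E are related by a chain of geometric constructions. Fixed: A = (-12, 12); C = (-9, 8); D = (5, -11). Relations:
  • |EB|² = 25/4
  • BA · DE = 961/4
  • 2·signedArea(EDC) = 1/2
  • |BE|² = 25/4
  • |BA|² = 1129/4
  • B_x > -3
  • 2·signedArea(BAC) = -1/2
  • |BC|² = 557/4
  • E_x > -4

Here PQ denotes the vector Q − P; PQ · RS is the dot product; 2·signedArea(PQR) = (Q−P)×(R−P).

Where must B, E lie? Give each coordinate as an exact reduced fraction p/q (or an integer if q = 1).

1. B_x = -2  [line 4·x + 3·y + 25/2 = 0 ∩ |BA|² = 1129/4]
2. B_y = -3/2  [line 4·x + 3·y + 25/2 = 0 ∩ |BA|² = 1129/4]
   → B = (-2, -3/2)
3. E_x = -7/2  [2·signedArea(EDC) = 1/2 ∩ BA · DE = 961/4]
4. E_y = 1/2  [2·signedArea(EDC) = 1/2 ∩ BA · DE = 961/4]
   → E = (-7/2, 1/2)

B = (-2, -3/2)
E = (-7/2, 1/2)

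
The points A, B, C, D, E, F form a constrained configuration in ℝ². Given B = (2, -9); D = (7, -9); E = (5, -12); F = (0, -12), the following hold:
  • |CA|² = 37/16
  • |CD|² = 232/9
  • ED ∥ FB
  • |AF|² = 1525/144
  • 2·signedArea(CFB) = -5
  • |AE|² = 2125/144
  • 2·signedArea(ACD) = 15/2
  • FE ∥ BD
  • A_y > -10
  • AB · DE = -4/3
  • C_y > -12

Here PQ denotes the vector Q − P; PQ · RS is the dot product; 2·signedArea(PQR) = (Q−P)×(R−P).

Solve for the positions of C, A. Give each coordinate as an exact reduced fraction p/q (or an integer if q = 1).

A = (25/12, -19/2)
C = (7/3, -11)

1. A_x = 25/12  [line 2·x + 3·y + 73/3 = 0 ∩ |AE|² = 2125/144]
2. A_y = -19/2  [line 2·x + 3·y + 73/3 = 0 ∩ |AE|² = 2125/144]
   → A = (25/12, -19/2)
3. C_x = 7/3  [2·signedArea(CFB) = -5 ∩ 2·signedArea(ACD) = 15/2]
4. C_y = -11  [2·signedArea(CFB) = -5 ∩ 2·signedArea(ACD) = 15/2]
   → C = (7/3, -11)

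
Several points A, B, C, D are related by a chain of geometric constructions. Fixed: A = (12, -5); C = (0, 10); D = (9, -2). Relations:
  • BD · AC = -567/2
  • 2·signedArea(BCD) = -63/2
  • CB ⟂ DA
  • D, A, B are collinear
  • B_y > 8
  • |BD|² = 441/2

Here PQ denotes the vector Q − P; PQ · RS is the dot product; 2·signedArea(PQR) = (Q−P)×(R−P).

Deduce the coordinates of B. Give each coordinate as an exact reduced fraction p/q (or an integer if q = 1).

B = (-3/2, 17/2)

1. B_x = -3/2  [D, A, B are collinear ∩ CB ⟂ DA]
2. B_y = 17/2  [D, A, B are collinear ∩ CB ⟂ DA]
   → B = (-3/2, 17/2)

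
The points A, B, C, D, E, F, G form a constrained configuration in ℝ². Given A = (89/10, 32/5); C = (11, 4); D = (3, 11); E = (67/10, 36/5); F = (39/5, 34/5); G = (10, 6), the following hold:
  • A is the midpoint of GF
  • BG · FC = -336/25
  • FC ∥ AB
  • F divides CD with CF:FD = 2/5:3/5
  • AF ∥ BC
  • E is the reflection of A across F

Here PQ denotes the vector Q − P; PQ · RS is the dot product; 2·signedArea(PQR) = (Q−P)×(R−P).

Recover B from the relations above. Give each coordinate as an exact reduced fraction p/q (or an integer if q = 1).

B = (121/10, 18/5)

1. B_x = 121/10  [AF ∥ BC ∩ FC ∥ AB]
2. B_y = 18/5  [AF ∥ BC ∩ FC ∥ AB]
   → B = (121/10, 18/5)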